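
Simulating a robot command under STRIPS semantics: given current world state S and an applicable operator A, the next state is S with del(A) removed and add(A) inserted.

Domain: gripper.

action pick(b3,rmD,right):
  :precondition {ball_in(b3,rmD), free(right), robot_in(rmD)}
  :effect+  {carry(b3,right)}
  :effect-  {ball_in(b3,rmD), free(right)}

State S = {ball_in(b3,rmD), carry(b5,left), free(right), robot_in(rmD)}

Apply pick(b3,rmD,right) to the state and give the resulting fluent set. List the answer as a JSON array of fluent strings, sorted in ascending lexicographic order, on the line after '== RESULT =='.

Compute (S \ del) ∪ add:
  pre ⊆ S: {ball_in(b3,rmD), free(right), robot_in(rmD)} ⊆ S  — applicable
  S \ del = {carry(b5,left), robot_in(rmD)}
  ∪ add   = {carry(b3,right), carry(b5,left), robot_in(rmD)}

== RESULT ==
["carry(b3,right)", "carry(b5,left)", "robot_in(rmD)"]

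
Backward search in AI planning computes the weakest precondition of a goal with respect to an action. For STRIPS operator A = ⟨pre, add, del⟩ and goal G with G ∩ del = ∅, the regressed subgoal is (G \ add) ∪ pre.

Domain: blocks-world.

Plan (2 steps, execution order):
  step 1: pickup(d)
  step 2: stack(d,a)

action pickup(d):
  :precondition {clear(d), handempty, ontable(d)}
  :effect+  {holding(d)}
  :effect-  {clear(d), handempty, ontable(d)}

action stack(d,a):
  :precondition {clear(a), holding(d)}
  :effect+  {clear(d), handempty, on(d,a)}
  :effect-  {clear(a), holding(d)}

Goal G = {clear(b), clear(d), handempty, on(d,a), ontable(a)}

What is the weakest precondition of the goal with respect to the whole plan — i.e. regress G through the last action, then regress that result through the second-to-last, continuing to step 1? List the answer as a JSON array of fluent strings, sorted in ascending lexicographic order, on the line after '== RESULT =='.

Regress step by step:
  through step 2 (stack(d,a)): drop {clear(d), handempty, on(d,a)}, keep {clear(b), ontable(a)}, require {clear(a), holding(d)}
    → {clear(a), clear(b), holding(d), ontable(a)}
  through step 1 (pickup(d)): drop {holding(d)}, keep {clear(a), clear(b), ontable(a)}, require {clear(d), handempty, ontable(d)}
    → {clear(a), clear(b), clear(d), handempty, ontable(a), ontable(d)}

== RESULT ==
["clear(a)", "clear(b)", "clear(d)", "handempty", "ontable(a)", "ontable(d)"]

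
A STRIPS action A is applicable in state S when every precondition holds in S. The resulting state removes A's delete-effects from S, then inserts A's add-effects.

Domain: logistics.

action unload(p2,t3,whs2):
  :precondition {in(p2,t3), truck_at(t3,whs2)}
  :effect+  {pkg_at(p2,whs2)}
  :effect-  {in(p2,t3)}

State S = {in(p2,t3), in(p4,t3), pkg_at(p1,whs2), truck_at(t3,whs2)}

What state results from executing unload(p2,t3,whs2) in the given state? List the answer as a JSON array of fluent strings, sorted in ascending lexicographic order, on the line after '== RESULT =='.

Compute (S \ del) ∪ add:
  pre ⊆ S: {in(p2,t3), truck_at(t3,whs2)} ⊆ S  — applicable
  S \ del = {in(p4,t3), pkg_at(p1,whs2), truck_at(t3,whs2)}
  ∪ add   = {in(p4,t3), pkg_at(p1,whs2), pkg_at(p2,whs2), truck_at(t3,whs2)}

== RESULT ==
["in(p4,t3)", "pkg_at(p1,whs2)", "pkg_at(p2,whs2)", "truck_at(t3,whs2)"]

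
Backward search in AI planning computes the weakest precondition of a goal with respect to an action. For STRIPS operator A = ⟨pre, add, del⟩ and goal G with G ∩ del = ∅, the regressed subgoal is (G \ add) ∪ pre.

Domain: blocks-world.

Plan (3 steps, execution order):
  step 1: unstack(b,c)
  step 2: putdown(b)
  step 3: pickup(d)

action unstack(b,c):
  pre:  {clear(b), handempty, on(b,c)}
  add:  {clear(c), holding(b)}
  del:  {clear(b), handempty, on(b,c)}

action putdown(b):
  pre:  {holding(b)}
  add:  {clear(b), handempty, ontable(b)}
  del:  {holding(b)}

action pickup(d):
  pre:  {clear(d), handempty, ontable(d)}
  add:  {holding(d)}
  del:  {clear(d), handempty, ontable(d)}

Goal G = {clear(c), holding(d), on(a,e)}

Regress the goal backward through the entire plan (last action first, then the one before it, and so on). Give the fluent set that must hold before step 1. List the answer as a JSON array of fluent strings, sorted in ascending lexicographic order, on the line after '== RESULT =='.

Regress step by step:
  through step 3 (pickup(d)): drop {holding(d)}, keep {clear(c), on(a,e)}, require {clear(d), handempty, ontable(d)}
    → {clear(c), clear(d), handempty, on(a,e), ontable(d)}
  through step 2 (putdown(b)): drop {handempty}, keep {clear(c), clear(d), on(a,e), ontable(d)}, require {holding(b)}
    → {clear(c), clear(d), holding(b), on(a,e), ontable(d)}
  through step 1 (unstack(b,c)): drop {clear(c), holding(b)}, keep {clear(d), on(a,e), ontable(d)}, require {clear(b), handempty, on(b,c)}
    → {clear(b), clear(d), handempty, on(a,e), on(b,c), ontable(d)}

== RESULT ==
["clear(b)", "clear(d)", "handempty", "on(a,e)", "on(b,c)", "ontable(d)"]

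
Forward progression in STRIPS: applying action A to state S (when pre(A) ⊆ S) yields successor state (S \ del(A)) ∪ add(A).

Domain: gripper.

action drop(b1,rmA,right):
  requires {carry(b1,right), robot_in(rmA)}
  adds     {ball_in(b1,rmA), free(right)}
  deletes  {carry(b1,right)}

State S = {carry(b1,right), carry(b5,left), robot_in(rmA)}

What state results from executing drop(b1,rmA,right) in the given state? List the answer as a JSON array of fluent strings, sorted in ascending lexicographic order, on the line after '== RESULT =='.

Progress:
  pre ⊆ S: {carry(b1,right), robot_in(rmA)} ⊆ S  — applicable
  S \ del = {carry(b5,left), robot_in(rmA)}
  ∪ add   = {ball_in(b1,rmA), carry(b5,left), free(right), robot_in(rmA)}

== RESULT ==
["ball_in(b1,rmA)", "carry(b5,left)", "free(right)", "robot_in(rmA)"]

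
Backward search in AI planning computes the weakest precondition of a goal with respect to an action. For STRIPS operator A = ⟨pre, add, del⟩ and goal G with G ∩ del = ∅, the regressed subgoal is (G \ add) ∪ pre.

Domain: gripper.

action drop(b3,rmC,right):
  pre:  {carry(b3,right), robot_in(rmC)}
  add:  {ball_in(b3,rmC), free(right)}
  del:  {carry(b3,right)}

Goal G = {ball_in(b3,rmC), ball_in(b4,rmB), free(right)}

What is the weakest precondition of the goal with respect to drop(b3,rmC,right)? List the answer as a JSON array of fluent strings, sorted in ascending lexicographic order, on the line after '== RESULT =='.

Compute (G \ add) ∪ pre:
  G ∩ del = {}  (empty — regression defined)
  G \ add = {ball_in(b3,rmC), ball_in(b4,rmB), free(right)} \ {ball_in(b3,rmC), free(right)} = {ball_in(b4,rmB)}
  ∪ pre   = {ball_in(b4,rmB)} ∪ {carry(b3,right), robot_in(rmC)}
          = {ball_in(b4,rmB), carry(b3,right), robot_in(rmC)}

== RESULT ==
["ball_in(b4,rmB)", "carry(b3,right)", "robot_in(rmC)"]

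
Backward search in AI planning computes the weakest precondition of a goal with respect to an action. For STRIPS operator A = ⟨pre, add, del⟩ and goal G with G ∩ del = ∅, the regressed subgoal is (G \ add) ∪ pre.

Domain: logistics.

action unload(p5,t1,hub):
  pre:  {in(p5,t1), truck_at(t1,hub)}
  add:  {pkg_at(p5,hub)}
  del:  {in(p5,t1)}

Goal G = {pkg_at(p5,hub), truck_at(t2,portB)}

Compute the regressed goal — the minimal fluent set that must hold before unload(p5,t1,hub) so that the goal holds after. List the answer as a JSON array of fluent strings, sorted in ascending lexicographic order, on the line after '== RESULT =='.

Regress:
  G ∩ del = {}  (empty — regression defined)
  G \ add = {pkg_at(p5,hub), truck_at(t2,portB)} \ {pkg_at(p5,hub)} = {truck_at(t2,portB)}
  ∪ pre   = {truck_at(t2,portB)} ∪ {in(p5,t1), truck_at(t1,hub)}
          = {in(p5,t1), truck_at(t1,hub), truck_at(t2,portB)}

== RESULT ==
["in(p5,t1)", "truck_at(t1,hub)", "truck_at(t2,portB)"]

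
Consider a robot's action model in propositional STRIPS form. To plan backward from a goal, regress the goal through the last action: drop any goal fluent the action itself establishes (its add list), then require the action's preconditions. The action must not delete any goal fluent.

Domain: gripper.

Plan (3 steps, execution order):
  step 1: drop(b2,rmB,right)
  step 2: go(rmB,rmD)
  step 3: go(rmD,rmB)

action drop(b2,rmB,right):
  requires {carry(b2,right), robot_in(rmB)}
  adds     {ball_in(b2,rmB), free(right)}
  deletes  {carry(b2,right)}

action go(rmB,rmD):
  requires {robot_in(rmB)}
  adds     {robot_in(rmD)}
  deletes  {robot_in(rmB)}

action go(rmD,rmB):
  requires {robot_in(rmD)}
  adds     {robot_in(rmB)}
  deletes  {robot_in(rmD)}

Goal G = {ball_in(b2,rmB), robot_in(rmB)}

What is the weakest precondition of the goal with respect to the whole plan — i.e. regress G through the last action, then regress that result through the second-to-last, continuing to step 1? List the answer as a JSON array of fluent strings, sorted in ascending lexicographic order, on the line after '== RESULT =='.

Regress step by step:
  through step 3 (go(rmD,rmB)): drop {robot_in(rmB)}, keep {ball_in(b2,rmB)}, require {robot_in(rmD)}
    → {ball_in(b2,rmB), robot_in(rmD)}
  through step 2 (go(rmB,rmD)): drop {robot_in(rmD)}, keep {ball_in(b2,rmB)}, require {robot_in(rmB)}
    → {ball_in(b2,rmB), robot_in(rmB)}
  through step 1 (drop(b2,rmB,right)): drop {ball_in(b2,rmB)}, keep {robot_in(rmB)}, require {carry(b2,right), robot_in(rmB)}
    → {carry(b2,right), robot_in(rmB)}

== RESULT ==
["carry(b2,right)", "robot_in(rmB)"]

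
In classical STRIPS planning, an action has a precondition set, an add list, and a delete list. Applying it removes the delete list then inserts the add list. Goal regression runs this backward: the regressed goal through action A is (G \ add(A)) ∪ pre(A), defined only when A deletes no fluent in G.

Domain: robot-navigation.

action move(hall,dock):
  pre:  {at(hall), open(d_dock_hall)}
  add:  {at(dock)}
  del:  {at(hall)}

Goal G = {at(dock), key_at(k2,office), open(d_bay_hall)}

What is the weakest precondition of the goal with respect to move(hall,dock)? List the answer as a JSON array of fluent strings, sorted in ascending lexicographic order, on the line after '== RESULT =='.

Regress:
  G ∩ del = {}  (empty — regression defined)
  G \ add = {at(dock), key_at(k2,office), open(d_bay_hall)} \ {at(dock)} = {key_at(k2,office), open(d_bay_hall)}
  ∪ pre   = {key_at(k2,office), open(d_bay_hall)} ∪ {at(hall), open(d_dock_hall)}
          = {at(hall), key_at(k2,office), open(d_bay_hall), open(d_dock_hall)}

== RESULT ==
["at(hall)", "key_at(k2,office)", "open(d_bay_hall)", "open(d_dock_hall)"]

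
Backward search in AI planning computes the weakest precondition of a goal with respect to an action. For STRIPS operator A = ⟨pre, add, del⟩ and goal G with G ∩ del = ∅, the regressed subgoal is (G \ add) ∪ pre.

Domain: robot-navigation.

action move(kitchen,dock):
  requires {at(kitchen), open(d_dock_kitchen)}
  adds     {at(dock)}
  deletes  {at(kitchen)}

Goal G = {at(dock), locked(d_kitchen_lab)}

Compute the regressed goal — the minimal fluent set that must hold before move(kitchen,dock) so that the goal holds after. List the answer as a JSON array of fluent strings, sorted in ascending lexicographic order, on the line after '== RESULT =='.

Regress:
  G ∩ del = {}  (empty — regression defined)
  G \ add = {at(dock), locked(d_kitchen_lab)} \ {at(dock)} = {locked(d_kitchen_lab)}
  ∪ pre   = {locked(d_kitchen_lab)} ∪ {at(kitchen), open(d_dock_kitchen)}
          = {at(kitchen), locked(d_kitchen_lab), open(d_dock_kitchen)}

== RESULT ==
["at(kitchen)", "locked(d_kitchen_lab)", "open(d_dock_kitchen)"]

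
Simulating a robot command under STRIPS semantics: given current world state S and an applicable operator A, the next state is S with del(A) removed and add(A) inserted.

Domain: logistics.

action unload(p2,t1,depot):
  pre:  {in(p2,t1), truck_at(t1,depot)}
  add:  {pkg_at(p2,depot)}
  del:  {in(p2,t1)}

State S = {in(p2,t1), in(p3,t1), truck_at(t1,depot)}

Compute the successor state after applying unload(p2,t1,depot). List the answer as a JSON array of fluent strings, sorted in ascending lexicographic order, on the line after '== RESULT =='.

Progress:
  pre ⊆ S: {in(p2,t1), truck_at(t1,depot)} ⊆ S  — applicable
  S \ del = {in(p3,t1), truck_at(t1,depot)}
  ∪ add   = {in(p3,t1), pkg_at(p2,depot), truck_at(t1,depot)}

== RESULT ==
["in(p3,t1)", "pkg_at(p2,depot)", "truck_at(t1,depot)"]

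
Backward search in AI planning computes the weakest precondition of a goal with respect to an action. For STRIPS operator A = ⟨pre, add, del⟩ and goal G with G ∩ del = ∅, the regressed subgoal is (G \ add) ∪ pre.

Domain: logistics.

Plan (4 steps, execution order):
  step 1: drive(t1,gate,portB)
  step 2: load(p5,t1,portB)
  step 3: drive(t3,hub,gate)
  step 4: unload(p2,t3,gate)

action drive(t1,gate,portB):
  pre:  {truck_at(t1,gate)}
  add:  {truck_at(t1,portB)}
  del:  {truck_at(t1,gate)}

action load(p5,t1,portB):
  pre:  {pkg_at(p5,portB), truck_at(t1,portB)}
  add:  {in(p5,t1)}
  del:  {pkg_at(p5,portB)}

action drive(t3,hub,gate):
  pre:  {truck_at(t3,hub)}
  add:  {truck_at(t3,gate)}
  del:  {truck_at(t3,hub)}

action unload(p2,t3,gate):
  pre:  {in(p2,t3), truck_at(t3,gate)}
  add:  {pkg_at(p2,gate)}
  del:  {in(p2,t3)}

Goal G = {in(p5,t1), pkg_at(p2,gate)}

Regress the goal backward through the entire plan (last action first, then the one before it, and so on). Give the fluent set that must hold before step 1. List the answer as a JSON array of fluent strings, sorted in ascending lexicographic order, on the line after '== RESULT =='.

Work backward from the goal:
  through step 4 (unload(p2,t3,gate)): drop {pkg_at(p2,gate)}, keep {in(p5,t1)}, require {in(p2,t3), truck_at(t3,gate)}
    → {in(p2,t3), in(p5,t1), truck_at(t3,gate)}
  through step 3 (drive(t3,hub,gate)): drop {truck_at(t3,gate)}, keep {in(p2,t3), in(p5,t1)}, require {truck_at(t3,hub)}
    → {in(p2,t3), in(p5,t1), truck_at(t3,hub)}
  through step 2 (load(p5,t1,portB)): drop {in(p5,t1)}, keep {in(p2,t3), truck_at(t3,hub)}, require {pkg_at(p5,portB), truck_at(t1,portB)}
    → {in(p2,t3), pkg_at(p5,portB), truck_at(t1,portB), truck_at(t3,hub)}
  through step 1 (drive(t1,gate,portB)): drop {truck_at(t1,portB)}, keep {in(p2,t3), pkg_at(p5,portB), truck_at(t3,hub)}, require {truck_at(t1,gate)}
    → {in(p2,t3), pkg_at(p5,portB), truck_at(t1,gate), truck_at(t3,hub)}

== RESULT ==
["in(p2,t3)", "pkg_at(p5,portB)", "truck_at(t1,gate)", "truck_at(t3,hub)"]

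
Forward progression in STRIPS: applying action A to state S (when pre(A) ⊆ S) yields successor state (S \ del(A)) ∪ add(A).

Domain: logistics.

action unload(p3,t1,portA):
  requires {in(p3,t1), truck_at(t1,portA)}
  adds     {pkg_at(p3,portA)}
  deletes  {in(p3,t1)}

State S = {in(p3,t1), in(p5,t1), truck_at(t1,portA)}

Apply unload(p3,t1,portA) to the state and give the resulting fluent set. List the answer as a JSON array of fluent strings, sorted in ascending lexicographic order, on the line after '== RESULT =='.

Progress:
  pre ⊆ S: {in(p3,t1), truck_at(t1,portA)} ⊆ S  — applicable
  S \ del = {in(p5,t1), truck_at(t1,portA)}
  ∪ add   = {in(p5,t1), pkg_at(p3,portA), truck_at(t1,portA)}

== RESULT ==
["in(p5,t1)", "pkg_at(p3,portA)", "truck_at(t1,portA)"]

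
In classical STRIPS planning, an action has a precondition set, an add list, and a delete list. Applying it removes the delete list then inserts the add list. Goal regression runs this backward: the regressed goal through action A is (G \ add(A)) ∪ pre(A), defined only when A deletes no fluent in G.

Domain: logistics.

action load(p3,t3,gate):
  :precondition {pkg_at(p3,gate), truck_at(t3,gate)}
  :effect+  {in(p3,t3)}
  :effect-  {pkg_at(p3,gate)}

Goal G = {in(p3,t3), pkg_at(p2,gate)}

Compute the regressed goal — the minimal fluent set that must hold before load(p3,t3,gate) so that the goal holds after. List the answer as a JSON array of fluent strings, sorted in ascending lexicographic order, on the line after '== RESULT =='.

Regress:
  G ∩ del = {}  (empty — regression defined)
  G \ add = {in(p3,t3), pkg_at(p2,gate)} \ {in(p3,t3)} = {pkg_at(p2,gate)}
  ∪ pre   = {pkg_at(p2,gate)} ∪ {pkg_at(p3,gate), truck_at(t3,gate)}
          = {pkg_at(p2,gate), pkg_at(p3,gate), truck_at(t3,gate)}

== RESULT ==
["pkg_at(p2,gate)", "pkg_at(p3,gate)", "truck_at(t3,gate)"]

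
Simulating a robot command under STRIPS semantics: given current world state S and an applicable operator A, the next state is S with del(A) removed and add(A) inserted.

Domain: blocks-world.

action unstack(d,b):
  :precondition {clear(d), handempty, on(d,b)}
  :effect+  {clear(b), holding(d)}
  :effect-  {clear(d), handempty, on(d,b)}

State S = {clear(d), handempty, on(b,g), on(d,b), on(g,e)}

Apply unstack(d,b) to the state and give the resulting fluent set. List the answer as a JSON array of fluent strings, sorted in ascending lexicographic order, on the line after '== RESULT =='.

Progress:
  pre ⊆ S: {clear(d), handempty, on(d,b)} ⊆ S  — applicable
  S \ del = {on(b,g), on(g,e)}
  ∪ add   = {clear(b), holding(d), on(b,g), on(g,e)}

== RESULT ==
["clear(b)", "holding(d)", "on(b,g)", "on(g,e)"]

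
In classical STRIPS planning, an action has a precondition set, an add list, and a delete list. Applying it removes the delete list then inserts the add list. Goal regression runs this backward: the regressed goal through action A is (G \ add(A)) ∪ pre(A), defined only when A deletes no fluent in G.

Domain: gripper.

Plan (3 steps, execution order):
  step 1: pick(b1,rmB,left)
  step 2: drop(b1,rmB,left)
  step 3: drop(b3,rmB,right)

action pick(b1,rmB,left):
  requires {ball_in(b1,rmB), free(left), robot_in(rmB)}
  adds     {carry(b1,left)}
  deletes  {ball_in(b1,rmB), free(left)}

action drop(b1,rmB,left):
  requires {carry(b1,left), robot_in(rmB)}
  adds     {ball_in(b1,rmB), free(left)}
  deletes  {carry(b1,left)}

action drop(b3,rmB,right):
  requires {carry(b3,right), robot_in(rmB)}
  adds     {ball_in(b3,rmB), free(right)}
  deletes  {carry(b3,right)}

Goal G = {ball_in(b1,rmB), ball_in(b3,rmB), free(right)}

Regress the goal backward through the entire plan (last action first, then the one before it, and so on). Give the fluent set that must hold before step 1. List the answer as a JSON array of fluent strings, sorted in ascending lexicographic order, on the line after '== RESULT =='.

Regress step by step:
  through step 3 (drop(b3,rmB,right)): drop {ball_in(b3,rmB), free(right)}, keep {ball_in(b1,rmB)}, require {carry(b3,right), robot_in(rmB)}
    → {ball_in(b1,rmB), carry(b3,right), robot_in(rmB)}
  through step 2 (drop(b1,rmB,left)): drop {ball_in(b1,rmB)}, keep {carry(b3,right), robot_in(rmB)}, require {carry(b1,left), robot_in(rmB)}
    → {carry(b1,left), carry(b3,right), robot_in(rmB)}
  through step 1 (pick(b1,rmB,left)): drop {carry(b1,left)}, keep {carry(b3,right), robot_in(rmB)}, require {ball_in(b1,rmB), free(left), robot_in(rmB)}
    → {ball_in(b1,rmB), carry(b3,right), free(left), robot_in(rmB)}

== RESULT ==
["ball_in(b1,rmB)", "carry(b3,right)", "free(left)", "robot_in(rmB)"]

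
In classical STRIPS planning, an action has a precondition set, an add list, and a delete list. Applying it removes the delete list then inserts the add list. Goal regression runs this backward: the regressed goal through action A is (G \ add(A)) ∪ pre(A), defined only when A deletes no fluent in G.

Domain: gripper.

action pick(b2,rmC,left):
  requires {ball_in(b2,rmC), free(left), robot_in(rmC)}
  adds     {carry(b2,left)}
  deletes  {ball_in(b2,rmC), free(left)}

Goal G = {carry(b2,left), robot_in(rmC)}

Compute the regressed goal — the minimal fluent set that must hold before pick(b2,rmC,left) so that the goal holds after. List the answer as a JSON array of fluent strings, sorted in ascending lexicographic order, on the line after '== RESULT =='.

Regress:
  G ∩ del = {}  (empty — regression defined)
  G \ add = {carry(b2,left), robot_in(rmC)} \ {carry(b2,left)} = {robot_in(rmC)}
  ∪ pre   = {robot_in(rmC)} ∪ {ball_in(b2,rmC), free(left), robot_in(rmC)}
          = {ball_in(b2,rmC), free(left), robot_in(rmC)}

== RESULT ==
["ball_in(b2,rmC)", "free(left)", "robot_in(rmC)"]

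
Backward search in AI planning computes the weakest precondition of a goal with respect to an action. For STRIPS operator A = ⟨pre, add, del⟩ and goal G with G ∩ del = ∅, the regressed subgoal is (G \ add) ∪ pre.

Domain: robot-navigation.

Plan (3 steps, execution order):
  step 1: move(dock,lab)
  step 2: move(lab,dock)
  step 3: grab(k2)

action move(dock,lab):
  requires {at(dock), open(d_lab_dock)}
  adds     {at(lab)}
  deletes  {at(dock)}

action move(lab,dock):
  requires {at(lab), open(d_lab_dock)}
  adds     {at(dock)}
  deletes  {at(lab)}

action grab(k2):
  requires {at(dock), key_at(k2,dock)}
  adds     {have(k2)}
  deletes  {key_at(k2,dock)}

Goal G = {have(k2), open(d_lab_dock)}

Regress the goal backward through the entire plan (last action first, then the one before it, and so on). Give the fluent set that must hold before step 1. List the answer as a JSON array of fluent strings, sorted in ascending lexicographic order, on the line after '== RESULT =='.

Work backward from the goal:
  through step 3 (grab(k2)): drop {have(k2)}, keep {open(d_lab_dock)}, require {at(dock), key_at(k2,dock)}
    → {at(dock), key_at(k2,dock), open(d_lab_dock)}
  through step 2 (move(lab,dock)): drop {at(dock)}, keep {key_at(k2,dock), open(d_lab_dock)}, require {at(lab), open(d_lab_dock)}
    → {at(lab), key_at(k2,dock), open(d_lab_dock)}
  through step 1 (move(dock,lab)): drop {at(lab)}, keep {key_at(k2,dock), open(d_lab_dock)}, require {at(dock), open(d_lab_dock)}
    → {at(dock), key_at(k2,dock), open(d_lab_dock)}

== RESULT ==
["at(dock)", "key_at(k2,dock)", "open(d_lab_dock)"]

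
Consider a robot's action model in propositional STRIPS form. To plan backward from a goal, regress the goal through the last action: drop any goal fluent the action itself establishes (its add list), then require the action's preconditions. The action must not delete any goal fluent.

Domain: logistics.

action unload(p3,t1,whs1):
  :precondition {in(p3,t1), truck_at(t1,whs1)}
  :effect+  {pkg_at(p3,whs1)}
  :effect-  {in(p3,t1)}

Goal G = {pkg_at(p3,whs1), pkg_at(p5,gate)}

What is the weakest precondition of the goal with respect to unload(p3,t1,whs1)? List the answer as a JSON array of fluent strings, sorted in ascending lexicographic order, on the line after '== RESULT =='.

Regress:
  G ∩ del = {}  (empty — regression defined)
  G \ add = {pkg_at(p3,whs1), pkg_at(p5,gate)} \ {pkg_at(p3,whs1)} = {pkg_at(p5,gate)}
  ∪ pre   = {pkg_at(p5,gate)} ∪ {in(p3,t1), truck_at(t1,whs1)}
          = {in(p3,t1), pkg_at(p5,gate), truck_at(t1,whs1)}

== RESULT ==
["in(p3,t1)", "pkg_at(p5,gate)", "truck_at(t1,whs1)"]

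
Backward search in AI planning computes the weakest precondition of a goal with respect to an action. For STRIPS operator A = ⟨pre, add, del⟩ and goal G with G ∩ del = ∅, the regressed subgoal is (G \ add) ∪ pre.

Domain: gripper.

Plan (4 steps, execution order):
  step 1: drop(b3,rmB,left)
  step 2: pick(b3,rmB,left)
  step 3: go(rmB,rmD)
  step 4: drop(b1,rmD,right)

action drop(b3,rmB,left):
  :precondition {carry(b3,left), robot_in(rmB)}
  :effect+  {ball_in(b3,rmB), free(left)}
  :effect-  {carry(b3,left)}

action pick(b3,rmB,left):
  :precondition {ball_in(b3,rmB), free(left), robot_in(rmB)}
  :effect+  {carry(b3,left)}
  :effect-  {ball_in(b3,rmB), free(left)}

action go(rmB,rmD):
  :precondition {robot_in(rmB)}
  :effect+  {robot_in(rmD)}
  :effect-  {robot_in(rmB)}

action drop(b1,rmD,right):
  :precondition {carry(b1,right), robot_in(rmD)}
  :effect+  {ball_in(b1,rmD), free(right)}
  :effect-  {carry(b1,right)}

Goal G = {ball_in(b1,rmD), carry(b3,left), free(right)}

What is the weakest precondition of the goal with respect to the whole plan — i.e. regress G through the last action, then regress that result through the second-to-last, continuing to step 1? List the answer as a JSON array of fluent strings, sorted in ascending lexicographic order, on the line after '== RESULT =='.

Regress step by step:
  through step 4 (drop(b1,rmD,right)): drop {ball_in(b1,rmD), free(right)}, keep {carry(b3,left)}, require {carry(b1,right), robot_in(rmD)}
    → {carry(b1,right), carry(b3,left), robot_in(rmD)}
  through step 3 (go(rmB,rmD)): drop {robot_in(rmD)}, keep {carry(b1,right), carry(b3,left)}, require {robot_in(rmB)}
    → {carry(b1,right), carry(b3,left), robot_in(rmB)}
  through step 2 (pick(b3,rmB,left)): drop {carry(b3,left)}, keep {carry(b1,right), robot_in(rmB)}, require {ball_in(b3,rmB), free(left), robot_in(rmB)}
    → {ball_in(b3,rmB), carry(b1,right), free(left), robot_in(rmB)}
  through step 1 (drop(b3,rmB,left)): drop {ball_in(b3,rmB), free(left)}, keep {carry(b1,right), robot_in(rmB)}, require {carry(b3,left), robot_in(rmB)}
    → {carry(b1,right), carry(b3,left), robot_in(rmB)}

== RESULT ==
["carry(b1,right)", "carry(b3,left)", "robot_in(rmB)"]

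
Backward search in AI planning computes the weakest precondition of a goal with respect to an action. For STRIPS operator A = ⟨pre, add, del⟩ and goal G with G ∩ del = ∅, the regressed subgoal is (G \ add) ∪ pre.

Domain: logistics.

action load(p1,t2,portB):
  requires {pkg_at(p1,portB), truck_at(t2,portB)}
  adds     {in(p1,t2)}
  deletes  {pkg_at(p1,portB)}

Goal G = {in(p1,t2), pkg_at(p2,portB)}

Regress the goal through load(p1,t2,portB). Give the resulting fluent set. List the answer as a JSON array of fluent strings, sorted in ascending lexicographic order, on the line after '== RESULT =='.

Compute (G \ add) ∪ pre:
  G ∩ del = {}  (empty — regression defined)
  G \ add = {in(p1,t2), pkg_at(p2,portB)} \ {in(p1,t2)} = {pkg_at(p2,portB)}
  ∪ pre   = {pkg_at(p2,portB)} ∪ {pkg_at(p1,portB), truck_at(t2,portB)}
          = {pkg_at(p1,portB), pkg_at(p2,portB), truck_at(t2,portB)}

== RESULT ==
["pkg_at(p1,portB)", "pkg_at(p2,portB)", "truck_at(t2,portB)"]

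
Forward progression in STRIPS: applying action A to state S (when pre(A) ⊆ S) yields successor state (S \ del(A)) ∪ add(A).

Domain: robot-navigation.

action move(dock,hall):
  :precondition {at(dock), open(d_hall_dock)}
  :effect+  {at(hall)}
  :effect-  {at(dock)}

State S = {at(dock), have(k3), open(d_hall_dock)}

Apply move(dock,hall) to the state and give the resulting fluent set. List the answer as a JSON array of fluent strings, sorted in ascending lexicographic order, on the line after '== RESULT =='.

Compute (S \ del) ∪ add:
  pre ⊆ S: {at(dock), open(d_hall_dock)} ⊆ S  — applicable
  S \ del = {have(k3), open(d_hall_dock)}
  ∪ add   = {at(hall), have(k3), open(d_hall_dock)}

== RESULT ==
["at(hall)", "have(k3)", "open(d_hall_dock)"]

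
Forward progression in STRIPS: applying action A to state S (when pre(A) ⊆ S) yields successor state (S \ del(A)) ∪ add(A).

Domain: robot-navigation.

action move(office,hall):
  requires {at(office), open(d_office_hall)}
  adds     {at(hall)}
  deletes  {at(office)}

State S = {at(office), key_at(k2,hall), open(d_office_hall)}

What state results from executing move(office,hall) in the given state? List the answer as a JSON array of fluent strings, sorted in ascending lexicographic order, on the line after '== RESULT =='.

Compute (S \ del) ∪ add:
  pre ⊆ S: {at(office), open(d_office_hall)} ⊆ S  — applicable
  S \ del = {key_at(k2,hall), open(d_office_hall)}
  ∪ add   = {at(hall), key_at(k2,hall), open(d_office_hall)}

== RESULT ==
["at(hall)", "key_at(k2,hall)", "open(d_office_hall)"]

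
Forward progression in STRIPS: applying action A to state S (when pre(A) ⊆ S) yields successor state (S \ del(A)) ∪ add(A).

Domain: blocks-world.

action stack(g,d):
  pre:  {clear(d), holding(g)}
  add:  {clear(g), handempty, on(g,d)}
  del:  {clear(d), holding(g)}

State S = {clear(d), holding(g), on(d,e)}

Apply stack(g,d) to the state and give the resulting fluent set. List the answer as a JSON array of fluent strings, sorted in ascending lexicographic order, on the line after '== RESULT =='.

Progress:
  pre ⊆ S: {clear(d), holding(g)} ⊆ S  — applicable
  S \ del = {on(d,e)}
  ∪ add   = {clear(g), handempty, on(d,e), on(g,d)}

== RESULT ==
["clear(g)", "handempty", "on(d,e)", "on(g,d)"]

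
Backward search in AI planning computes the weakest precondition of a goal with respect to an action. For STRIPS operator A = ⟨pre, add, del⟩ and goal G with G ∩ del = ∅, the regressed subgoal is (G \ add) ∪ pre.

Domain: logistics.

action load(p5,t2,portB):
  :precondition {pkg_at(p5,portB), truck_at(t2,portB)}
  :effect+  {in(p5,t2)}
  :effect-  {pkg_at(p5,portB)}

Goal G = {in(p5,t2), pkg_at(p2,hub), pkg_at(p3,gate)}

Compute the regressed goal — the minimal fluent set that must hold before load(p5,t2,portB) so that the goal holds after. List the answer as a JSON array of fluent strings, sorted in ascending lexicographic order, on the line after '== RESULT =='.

Regress:
  G ∩ del = {}  (empty — regression defined)
  G \ add = {in(p5,t2), pkg_at(p2,hub), pkg_at(p3,gate)} \ {in(p5,t2)} = {pkg_at(p2,hub), pkg_at(p3,gate)}
  ∪ pre   = {pkg_at(p2,hub), pkg_at(p3,gate)} ∪ {pkg_at(p5,portB), truck_at(t2,portB)}
          = {pkg_at(p2,hub), pkg_at(p3,gate), pkg_at(p5,portB), truck_at(t2,portB)}

== RESULT ==
["pkg_at(p2,hub)", "pkg_at(p3,gate)", "pkg_at(p5,portB)", "truck_at(t2,portB)"]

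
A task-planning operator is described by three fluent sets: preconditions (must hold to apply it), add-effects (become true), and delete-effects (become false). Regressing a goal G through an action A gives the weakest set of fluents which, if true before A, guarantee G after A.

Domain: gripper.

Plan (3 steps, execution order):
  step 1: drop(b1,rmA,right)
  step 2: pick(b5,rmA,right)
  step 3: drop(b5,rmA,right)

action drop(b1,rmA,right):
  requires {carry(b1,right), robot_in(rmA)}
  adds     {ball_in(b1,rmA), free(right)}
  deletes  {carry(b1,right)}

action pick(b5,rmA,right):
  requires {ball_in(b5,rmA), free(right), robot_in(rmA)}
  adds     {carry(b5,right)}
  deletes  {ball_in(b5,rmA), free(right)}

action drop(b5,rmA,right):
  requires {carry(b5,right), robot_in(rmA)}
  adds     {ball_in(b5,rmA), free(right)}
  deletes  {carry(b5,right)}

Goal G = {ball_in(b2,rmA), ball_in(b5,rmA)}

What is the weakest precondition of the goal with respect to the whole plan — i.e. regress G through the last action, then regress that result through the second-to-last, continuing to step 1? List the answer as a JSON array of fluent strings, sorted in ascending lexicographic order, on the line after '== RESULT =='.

Regress step by step:
  through step 3 (drop(b5,rmA,right)): drop {ball_in(b5,rmA)}, keep {ball_in(b2,rmA)}, require {carry(b5,right), robot_in(rmA)}
    → {ball_in(b2,rmA), carry(b5,right), robot_in(rmA)}
  through step 2 (pick(b5,rmA,right)): drop {carry(b5,right)}, keep {ball_in(b2,rmA), robot_in(rmA)}, require {ball_in(b5,rmA), free(right), robot_in(rmA)}
    → {ball_in(b2,rmA), ball_in(b5,rmA), free(right), robot_in(rmA)}
  through step 1 (drop(b1,rmA,right)): drop {free(right)}, keep {ball_in(b2,rmA), ball_in(b5,rmA), robot_in(rmA)}, require {carry(b1,right), robot_in(rmA)}
    → {ball_in(b2,rmA), ball_in(b5,rmA), carry(b1,right), robot_in(rmA)}

== RESULT ==
["ball_in(b2,rmA)", "ball_in(b5,rmA)", "carry(b1,right)", "robot_in(rmA)"]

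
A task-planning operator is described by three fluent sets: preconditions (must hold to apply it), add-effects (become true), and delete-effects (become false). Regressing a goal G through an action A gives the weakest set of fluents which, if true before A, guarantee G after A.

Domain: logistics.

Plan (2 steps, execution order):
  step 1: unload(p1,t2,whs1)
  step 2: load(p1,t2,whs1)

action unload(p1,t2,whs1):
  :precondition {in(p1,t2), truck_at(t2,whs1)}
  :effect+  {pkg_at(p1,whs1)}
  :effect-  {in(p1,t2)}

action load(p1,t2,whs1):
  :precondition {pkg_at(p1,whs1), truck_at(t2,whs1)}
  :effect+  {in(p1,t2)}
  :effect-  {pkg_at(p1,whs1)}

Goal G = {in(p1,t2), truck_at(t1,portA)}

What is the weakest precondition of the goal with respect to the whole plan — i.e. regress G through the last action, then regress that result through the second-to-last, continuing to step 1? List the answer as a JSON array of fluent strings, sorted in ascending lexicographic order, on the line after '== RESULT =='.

Regress step by step:
  through step 2 (load(p1,t2,whs1)): drop {in(p1,t2)}, keep {truck_at(t1,portA)}, require {pkg_at(p1,whs1), truck_at(t2,whs1)}
    → {pkg_at(p1,whs1), truck_at(t1,portA), truck_at(t2,whs1)}
  through step 1 (unload(p1,t2,whs1)): drop {pkg_at(p1,whs1)}, keep {truck_at(t1,portA), truck_at(t2,whs1)}, require {in(p1,t2), truck_at(t2,whs1)}
    → {in(p1,t2), truck_at(t1,portA), truck_at(t2,whs1)}

== RESULT ==
["in(p1,t2)", "truck_at(t1,portA)", "truck_at(t2,whs1)"]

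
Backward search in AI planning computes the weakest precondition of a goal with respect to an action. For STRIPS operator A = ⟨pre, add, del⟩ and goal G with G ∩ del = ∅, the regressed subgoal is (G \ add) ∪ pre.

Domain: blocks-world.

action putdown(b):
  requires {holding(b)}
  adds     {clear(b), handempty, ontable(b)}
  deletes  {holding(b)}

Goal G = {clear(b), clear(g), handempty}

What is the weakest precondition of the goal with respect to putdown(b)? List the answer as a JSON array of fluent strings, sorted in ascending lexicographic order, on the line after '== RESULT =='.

Regress:
  G ∩ del = {}  (empty — regression defined)
  G \ add = {clear(b), clear(g), handempty} \ {clear(b), handempty, ontable(b)} = {clear(g)}
  ∪ pre   = {clear(g)} ∪ {holding(b)}
          = {clear(g), holding(b)}

== RESULT ==
["clear(g)", "holding(b)"]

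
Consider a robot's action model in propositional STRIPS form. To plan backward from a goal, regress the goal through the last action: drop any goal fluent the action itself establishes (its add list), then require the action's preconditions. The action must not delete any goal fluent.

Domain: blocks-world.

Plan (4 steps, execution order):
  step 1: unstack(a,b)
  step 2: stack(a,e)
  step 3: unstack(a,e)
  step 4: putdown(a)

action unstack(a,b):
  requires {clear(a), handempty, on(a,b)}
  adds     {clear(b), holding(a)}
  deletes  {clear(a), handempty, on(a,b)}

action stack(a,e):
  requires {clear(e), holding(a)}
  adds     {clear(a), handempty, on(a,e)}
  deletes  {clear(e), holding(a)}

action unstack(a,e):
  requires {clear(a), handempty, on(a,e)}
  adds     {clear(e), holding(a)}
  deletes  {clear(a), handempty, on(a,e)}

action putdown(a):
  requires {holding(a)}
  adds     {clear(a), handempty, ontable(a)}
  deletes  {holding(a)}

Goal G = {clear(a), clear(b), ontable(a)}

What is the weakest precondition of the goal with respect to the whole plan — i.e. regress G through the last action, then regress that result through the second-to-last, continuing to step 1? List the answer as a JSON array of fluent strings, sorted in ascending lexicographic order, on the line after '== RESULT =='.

Work backward from the goal:
  through step 4 (putdown(a)): drop {clear(a), ontable(a)}, keep {clear(b)}, require {holding(a)}
    → {clear(b), holding(a)}
  through step 3 (unstack(a,e)): drop {holding(a)}, keep {clear(b)}, require {clear(a), handempty, on(a,e)}
    → {clear(a), clear(b), handempty, on(a,e)}
  through step 2 (stack(a,e)): drop {clear(a), handempty, on(a,e)}, keep {clear(b)}, require {clear(e), holding(a)}
    → {clear(b), clear(e), holding(a)}
  through step 1 (unstack(a,b)): drop {clear(b), holding(a)}, keep {clear(e)}, require {clear(a), handempty, on(a,b)}
    → {clear(a), clear(e), handempty, on(a,b)}

== RESULT ==
["clear(a)", "clear(e)", "handempty", "on(a,b)"]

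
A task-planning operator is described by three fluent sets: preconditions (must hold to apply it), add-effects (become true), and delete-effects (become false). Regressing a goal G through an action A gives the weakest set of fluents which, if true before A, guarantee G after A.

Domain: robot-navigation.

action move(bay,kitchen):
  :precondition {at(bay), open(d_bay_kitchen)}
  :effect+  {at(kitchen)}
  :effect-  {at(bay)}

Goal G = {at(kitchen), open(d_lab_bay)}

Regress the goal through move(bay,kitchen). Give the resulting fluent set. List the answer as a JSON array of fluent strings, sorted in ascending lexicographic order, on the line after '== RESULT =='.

Compute (G \ add) ∪ pre:
  G ∩ del = {}  (empty — regression defined)
  G \ add = {at(kitchen), open(d_lab_bay)} \ {at(kitchen)} = {open(d_lab_bay)}
  ∪ pre   = {open(d_lab_bay)} ∪ {at(bay), open(d_bay_kitchen)}
          = {at(bay), open(d_bay_kitchen), open(d_lab_bay)}

== RESULT ==
["at(bay)", "open(d_bay_kitchen)", "open(d_lab_bay)"]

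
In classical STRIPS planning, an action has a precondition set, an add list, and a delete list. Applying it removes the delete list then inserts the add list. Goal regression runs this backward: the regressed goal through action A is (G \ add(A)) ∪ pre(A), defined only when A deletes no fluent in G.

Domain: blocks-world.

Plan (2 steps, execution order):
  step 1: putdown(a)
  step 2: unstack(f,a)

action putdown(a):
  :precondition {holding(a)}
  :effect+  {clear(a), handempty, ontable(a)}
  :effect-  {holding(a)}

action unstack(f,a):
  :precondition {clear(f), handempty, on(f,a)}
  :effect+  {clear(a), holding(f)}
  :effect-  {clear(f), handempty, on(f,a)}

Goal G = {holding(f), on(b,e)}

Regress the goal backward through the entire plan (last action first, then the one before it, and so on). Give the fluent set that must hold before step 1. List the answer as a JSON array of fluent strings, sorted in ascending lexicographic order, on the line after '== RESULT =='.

Work backward from the goal:
  through step 2 (unstack(f,a)): drop {holding(f)}, keep {on(b,e)}, require {clear(f), handempty, on(f,a)}
    → {clear(f), handempty, on(b,e), on(f,a)}
  through step 1 (putdown(a)): drop {handempty}, keep {clear(f), on(b,e), on(f,a)}, require {holding(a)}
    → {clear(f), holding(a), on(b,e), on(f,a)}

== RESULT ==
["clear(f)", "holding(a)", "on(b,e)", "on(f,a)"]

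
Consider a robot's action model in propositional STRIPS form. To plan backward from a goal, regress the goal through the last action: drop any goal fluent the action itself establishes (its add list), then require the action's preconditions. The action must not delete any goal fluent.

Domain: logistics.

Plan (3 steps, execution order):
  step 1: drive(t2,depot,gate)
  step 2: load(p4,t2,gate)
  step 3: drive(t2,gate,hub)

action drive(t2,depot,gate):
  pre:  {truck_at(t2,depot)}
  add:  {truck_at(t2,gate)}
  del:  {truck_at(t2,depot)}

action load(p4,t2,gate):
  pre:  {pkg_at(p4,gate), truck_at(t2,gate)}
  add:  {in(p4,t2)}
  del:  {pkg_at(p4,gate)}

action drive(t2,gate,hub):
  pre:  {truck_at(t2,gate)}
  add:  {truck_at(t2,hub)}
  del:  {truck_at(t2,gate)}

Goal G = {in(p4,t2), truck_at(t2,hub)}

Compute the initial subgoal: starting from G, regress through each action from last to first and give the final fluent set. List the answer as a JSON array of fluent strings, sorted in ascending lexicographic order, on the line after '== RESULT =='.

Work backward from the goal:
  through step 3 (drive(t2,gate,hub)): drop {truck_at(t2,hub)}, keep {in(p4,t2)}, require {truck_at(t2,gate)}
    → {in(p4,t2), truck_at(t2,gate)}
  through step 2 (load(p4,t2,gate)): drop {in(p4,t2)}, keep {truck_at(t2,gate)}, require {pkg_at(p4,gate), truck_at(t2,gate)}
    → {pkg_at(p4,gate), truck_at(t2,gate)}
  through step 1 (drive(t2,depot,gate)): drop {truck_at(t2,gate)}, keep {pkg_at(p4,gate)}, require {truck_at(t2,depot)}
    → {pkg_at(p4,gate), truck_at(t2,depot)}

== RESULT ==
["pkg_at(p4,gate)", "truck_at(t2,depot)"]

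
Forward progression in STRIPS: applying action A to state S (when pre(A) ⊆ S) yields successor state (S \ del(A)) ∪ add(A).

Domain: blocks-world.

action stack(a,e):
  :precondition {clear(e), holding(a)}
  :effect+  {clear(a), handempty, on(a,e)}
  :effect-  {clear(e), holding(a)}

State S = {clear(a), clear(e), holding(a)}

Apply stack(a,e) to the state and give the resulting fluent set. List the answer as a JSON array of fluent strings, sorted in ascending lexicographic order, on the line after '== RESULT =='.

Progress:
  pre ⊆ S: {clear(e), holding(a)} ⊆ S  — applicable
  S \ del = {clear(a)}
  ∪ add   = {clear(a), handempty, on(a,e)}

== RESULT ==
["clear(a)", "handempty", "on(a,e)"]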